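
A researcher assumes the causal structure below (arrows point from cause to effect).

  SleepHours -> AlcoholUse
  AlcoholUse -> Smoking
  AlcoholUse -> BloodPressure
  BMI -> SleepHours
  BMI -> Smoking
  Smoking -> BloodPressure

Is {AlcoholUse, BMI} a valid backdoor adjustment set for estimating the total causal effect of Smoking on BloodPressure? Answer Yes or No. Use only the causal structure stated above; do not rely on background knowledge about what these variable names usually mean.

Backdoor paths from Smoking to BloodPressure (paths whose first edge points into Smoking):
  P1: Smoking <- BMI -> SleepHours -> AlcoholUse -> BloodPressure
  P2: Smoking <- AlcoholUse -> BloodPressure
Condition 1 (no descendant of Smoking in the set): holds — descendants of Smoking are {BloodPressure}; none are in {AlcoholUse, BMI}.
Condition 2 (every backdoor path blocked by {AlcoholUse, BMI}):
  P1: blocked at fork node BMI ∈ conditioning set.
  P2: blocked at fork node AlcoholUse ∈ conditioning set.
{AlcoholUse, BMI} satisfies the backdoor criterion.

Yes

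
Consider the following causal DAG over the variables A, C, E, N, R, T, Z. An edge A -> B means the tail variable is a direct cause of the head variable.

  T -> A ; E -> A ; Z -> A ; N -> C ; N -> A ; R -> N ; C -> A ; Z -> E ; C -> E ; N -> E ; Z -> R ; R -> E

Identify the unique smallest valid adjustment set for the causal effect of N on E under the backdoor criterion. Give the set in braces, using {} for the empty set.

Variables eligible for adjustment (non-descendants of N, excluding N and E): {R, T, Z}.
Backdoor paths from N to E:
  P1: N <- R <- Z -> E
  P2: N <- R <- Z -> A <- C -> E
  P3: N <- R <- Z -> A <- E
  P4: N <- R -> E
The empty set is not sufficient: P1 (N <- R <- Z -> E) has no collider blocking it and no conditioned non-collider, so it is open.
Try {R}:
  P1: blocked at chain node R ∈ conditioning set.
  P2: blocked at chain node R ∈ conditioning set.
  P3: blocked at chain node R ∈ conditioning set.
  P4: blocked at fork node R ∈ conditioning set.
{R} contains no descendant of N and blocks every backdoor path.
No other singleton works — e.g. {Z} leaves P4 open — so {R} is the unique smallest valid adjustment set.

{R}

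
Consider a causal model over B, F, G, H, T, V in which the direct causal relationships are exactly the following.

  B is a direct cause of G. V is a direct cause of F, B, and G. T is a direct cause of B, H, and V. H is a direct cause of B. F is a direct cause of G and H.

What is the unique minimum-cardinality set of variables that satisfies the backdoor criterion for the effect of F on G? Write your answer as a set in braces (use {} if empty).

Variables eligible for adjustment (non-descendants of F, excluding F and G): {T, V}.
Backdoor paths from F to G:
  P1: F <- V <- T -> H -> B -> G
  P2: F <- V <- T -> B -> G
  P3: F <- V -> B -> G
  P4: F <- V -> G
The empty set is not sufficient: P1 (F <- V <- T -> H -> B -> G) has no collider blocking it and no conditioned non-collider, so it is open.
Try {V}:
  P1: blocked at chain node V ∈ conditioning set.
  P2: blocked at chain node V ∈ conditioning set.
  P3: blocked at fork node V ∈ conditioning set.
  P4: blocked at fork node V ∈ conditioning set.
{V} contains no descendant of F and blocks every backdoor path.
No other singleton works — e.g. {T} leaves P3 open — so {V} is the unique smallest valid adjustment set.

{V}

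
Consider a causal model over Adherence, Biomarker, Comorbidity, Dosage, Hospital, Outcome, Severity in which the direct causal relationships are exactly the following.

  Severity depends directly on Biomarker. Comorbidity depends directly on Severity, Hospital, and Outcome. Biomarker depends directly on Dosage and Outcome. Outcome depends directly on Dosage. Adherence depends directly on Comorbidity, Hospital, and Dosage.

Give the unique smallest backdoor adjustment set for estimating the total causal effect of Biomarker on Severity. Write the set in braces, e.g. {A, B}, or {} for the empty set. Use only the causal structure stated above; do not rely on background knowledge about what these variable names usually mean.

{}

Variables eligible for adjustment (non-descendants of Biomarker, excluding Biomarker and Severity): {Dosage, Hospital, Outcome}.
Backdoor paths from Biomarker to Severity:
  P1: Biomarker <- Dosage -> Outcome -> Comorbidity <- Severity
  P2: Biomarker <- Dosage -> Adherence <- Hospital -> Comorbidity <- Severity
  P3: Biomarker <- Dosage -> Adherence <- Comorbidity <- Severity
  P4: Biomarker <- Outcome <- Dosage -> Adherence <- Hospital -> Comorbidity <- Severity
  P5: Biomarker <- Outcome <- Dosage -> Adherence <- Comorbidity <- Severity
  P6: Biomarker <- Outcome -> Comorbidity <- Severity
Each backdoor path contains an unconditioned collider, so every path is already blocked with the empty conditioning set:
  P1: blocked at collider Comorbidity (neither it nor any descendant is in the conditioning set).
  P2: blocked at collider Adherence (neither it nor any descendant is in the conditioning set).
  P3: blocked at collider Adherence (neither it nor any descendant is in the conditioning set).
  P4: blocked at collider Adherence (neither it nor any descendant is in the conditioning set).
  P5: blocked at collider Adherence (neither it nor any descendant is in the conditioning set).
  P6: blocked at collider Comorbidity (neither it nor any descendant is in the conditioning set).
The empty set is therefore the unique smallest valid set.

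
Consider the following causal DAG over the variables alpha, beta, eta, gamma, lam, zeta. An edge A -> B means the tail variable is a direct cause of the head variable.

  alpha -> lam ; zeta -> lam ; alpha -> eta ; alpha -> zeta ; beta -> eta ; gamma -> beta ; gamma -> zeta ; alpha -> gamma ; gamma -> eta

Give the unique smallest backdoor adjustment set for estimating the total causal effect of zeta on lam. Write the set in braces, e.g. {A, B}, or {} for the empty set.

{alpha}

Variables eligible for adjustment (non-descendants of zeta, excluding zeta and lam): {alpha, beta, eta, gamma}.
Backdoor paths from zeta to lam:
  P1: zeta <- alpha -> lam
  P2: zeta <- gamma <- alpha -> lam
  P3: zeta <- gamma -> beta -> eta <- alpha -> lam
  P4: zeta <- gamma -> eta <- alpha -> lam
The empty set is not sufficient: P1 (zeta <- alpha -> lam) has no collider blocking it and no conditioned non-collider, so it is open.
Try {alpha}:
  P1: blocked at fork node alpha ∈ conditioning set.
  P2: blocked at fork node alpha ∈ conditioning set.
  P3: blocked at collider eta (neither it nor any descendant is in the conditioning set).
  P4: blocked at collider eta (neither it nor any descendant is in the conditioning set).
{alpha} contains no descendant of zeta and blocks every backdoor path.
No other singleton works — e.g. {gamma} leaves P1 open — so {alpha} is the unique smallest valid adjustment set.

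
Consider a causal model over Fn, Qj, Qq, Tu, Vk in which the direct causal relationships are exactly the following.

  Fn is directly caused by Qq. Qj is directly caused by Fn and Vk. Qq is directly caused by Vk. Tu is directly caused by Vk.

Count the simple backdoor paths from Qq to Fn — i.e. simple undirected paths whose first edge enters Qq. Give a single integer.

1

A backdoor path from Qq to Fn is any simple undirected path whose first edge points into Qq (i.e. leaves Qq via a parent).
Parents of Qq: {Vk}.
Enumerating:
  P1: Qq <- Vk -> Qj <- Fn
That exhausts the simple backdoor paths. Count: 1.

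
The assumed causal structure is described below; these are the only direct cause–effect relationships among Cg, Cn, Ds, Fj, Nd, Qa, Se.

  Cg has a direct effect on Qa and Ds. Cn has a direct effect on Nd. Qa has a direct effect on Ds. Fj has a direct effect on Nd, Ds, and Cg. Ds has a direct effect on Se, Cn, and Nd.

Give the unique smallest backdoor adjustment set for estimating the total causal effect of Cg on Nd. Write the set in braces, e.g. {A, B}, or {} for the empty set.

Variables eligible for adjustment (non-descendants of Cg, excluding Cg and Nd): {Fj}.
Backdoor paths from Cg to Nd:
  P1: Cg <- Fj -> Ds -> Cn -> Nd
  P2: Cg <- Fj -> Ds -> Nd
  P3: Cg <- Fj -> Nd
The empty set is not sufficient: P1 (Cg <- Fj -> Ds -> Cn -> Nd) has no collider blocking it and no conditioned non-collider, so it is open.
Try {Fj}:
  P1: blocked at fork node Fj ∈ conditioning set.
  P2: blocked at fork node Fj ∈ conditioning set.
  P3: blocked at fork node Fj ∈ conditioning set.
{Fj} contains no descendant of Cg and blocks every backdoor path.
{Fj} is the unique smallest valid adjustment set.

{Fj}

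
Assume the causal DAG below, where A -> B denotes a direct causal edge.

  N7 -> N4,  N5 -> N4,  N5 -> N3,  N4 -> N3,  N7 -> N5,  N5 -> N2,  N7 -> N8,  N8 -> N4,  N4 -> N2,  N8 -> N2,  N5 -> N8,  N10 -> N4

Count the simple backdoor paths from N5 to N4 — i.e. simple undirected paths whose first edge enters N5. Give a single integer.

A backdoor path from N5 to N4 is any simple undirected path whose first edge points into N5 (i.e. leaves N5 via a parent).
Parents of N5: {N7}.
Enumerating:
  P1: N5 <- N7 -> N8 -> N4
  P2: N5 <- N7 -> N8 -> N2 <- N4
  P3: N5 <- N7 -> N4
That exhausts the simple backdoor paths. Count: 3.

3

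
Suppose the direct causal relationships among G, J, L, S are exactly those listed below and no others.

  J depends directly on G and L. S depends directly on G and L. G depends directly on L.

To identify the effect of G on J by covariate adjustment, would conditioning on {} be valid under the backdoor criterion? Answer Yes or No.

No

Backdoor paths from G to J (paths whose first edge points into G):
  P1: G <- L -> J
Condition 1 (no descendant of G in the set): holds — descendants of G are {J, S}; none are in {}.
Condition 2 (every backdoor path blocked by {}):
  P1: open — no interior node is in the conditioning set.
{} does not satisfy the backdoor criterion.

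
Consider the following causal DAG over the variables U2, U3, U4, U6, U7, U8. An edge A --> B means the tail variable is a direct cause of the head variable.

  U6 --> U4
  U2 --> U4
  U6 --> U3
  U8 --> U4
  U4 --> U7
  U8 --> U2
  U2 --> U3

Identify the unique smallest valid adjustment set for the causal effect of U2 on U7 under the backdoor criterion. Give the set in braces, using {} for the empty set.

Variables eligible for adjustment (non-descendants of U2, excluding U2 and U7): {U6, U8}.
Backdoor paths from U2 to U7:
  P1: U2 <- U8 -> U4 -> U7
The empty set is not sufficient: P1 (U2 <- U8 -> U4 -> U7) has no collider blocking it and no conditioned non-collider, so it is open.
Try {U8}:
  P1: blocked at fork node U8 ∈ conditioning set.
{U8} contains no descendant of U2 and blocks every backdoor path.
No other singleton works — e.g. {U6} leaves P1 open — so {U8} is the unique smallest valid adjustment set.

{U8}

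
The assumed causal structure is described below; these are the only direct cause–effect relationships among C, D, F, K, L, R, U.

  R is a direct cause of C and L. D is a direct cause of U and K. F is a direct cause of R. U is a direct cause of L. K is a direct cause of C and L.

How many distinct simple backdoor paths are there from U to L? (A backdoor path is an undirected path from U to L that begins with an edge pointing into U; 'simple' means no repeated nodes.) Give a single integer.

2

A backdoor path from U to L is any simple undirected path whose first edge points into U (i.e. leaves U via a parent).
Parents of U: {D}.
Enumerating:
  P1: U <- D -> K -> C <- R -> L
  P2: U <- D -> K -> L
That exhausts the simple backdoor paths. Count: 2.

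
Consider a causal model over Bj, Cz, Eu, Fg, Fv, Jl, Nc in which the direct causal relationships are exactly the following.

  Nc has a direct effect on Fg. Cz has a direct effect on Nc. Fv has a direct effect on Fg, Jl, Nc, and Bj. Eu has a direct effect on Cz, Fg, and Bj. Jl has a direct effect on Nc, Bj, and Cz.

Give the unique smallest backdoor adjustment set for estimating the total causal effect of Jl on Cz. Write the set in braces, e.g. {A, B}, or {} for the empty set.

Variables eligible for adjustment (non-descendants of Jl, excluding Jl and Cz): {Eu, Fv}.
Backdoor paths from Jl to Cz:
  P1: Jl <- Fv -> Nc <- Cz
  P2: Jl <- Fv -> Nc -> Fg <- Eu -> Cz
  P3: Jl <- Fv -> Bj <- Eu -> Cz
  P4: Jl <- Fv -> Bj <- Eu -> Fg <- Nc <- Cz
  P5: Jl <- Fv -> Fg <- Eu -> Cz
  P6: Jl <- Fv -> Fg <- Nc <- Cz
Each backdoor path contains an unconditioned collider, so every path is already blocked with the empty conditioning set:
  P1: blocked at collider Nc (neither it nor any descendant is in the conditioning set).
  P2: blocked at collider Fg (neither it nor any descendant is in the conditioning set).
  P3: blocked at collider Bj (neither it nor any descendant is in the conditioning set).
  P4: blocked at collider Bj (neither it nor any descendant is in the conditioning set).
  P5: blocked at collider Fg (neither it nor any descendant is in the conditioning set).
  P6: blocked at collider Fg (neither it nor any descendant is in the conditioning set).
The empty set is therefore the unique smallest valid set.

{}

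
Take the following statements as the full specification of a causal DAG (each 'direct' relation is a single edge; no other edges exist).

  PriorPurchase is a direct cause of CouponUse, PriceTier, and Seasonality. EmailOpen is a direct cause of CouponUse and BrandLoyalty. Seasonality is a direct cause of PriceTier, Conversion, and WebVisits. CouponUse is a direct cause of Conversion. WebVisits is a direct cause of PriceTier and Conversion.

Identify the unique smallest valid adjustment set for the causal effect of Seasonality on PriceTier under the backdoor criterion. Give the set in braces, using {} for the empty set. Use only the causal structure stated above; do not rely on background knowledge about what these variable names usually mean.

Variables eligible for adjustment (non-descendants of Seasonality, excluding Seasonality and PriceTier): {BrandLoyalty, CouponUse, EmailOpen, PriorPurchase}.
Backdoor paths from Seasonality to PriceTier:
  P1: Seasonality <- PriorPurchase -> CouponUse -> Conversion <- WebVisits -> PriceTier
  P2: Seasonality <- PriorPurchase -> PriceTier
The empty set is not sufficient: P2 (Seasonality <- PriorPurchase -> PriceTier) has no collider blocking it and no conditioned non-collider, so it is open.
Try {PriorPurchase}:
  P1: blocked at fork node PriorPurchase ∈ conditioning set.
  P2: blocked at fork node PriorPurchase ∈ conditioning set.
{PriorPurchase} contains no descendant of Seasonality and blocks every backdoor path.
No other singleton works — e.g. {EmailOpen} leaves P2 open — so {PriorPurchase} is the unique smallest valid adjustment set.

{PriorPurchase}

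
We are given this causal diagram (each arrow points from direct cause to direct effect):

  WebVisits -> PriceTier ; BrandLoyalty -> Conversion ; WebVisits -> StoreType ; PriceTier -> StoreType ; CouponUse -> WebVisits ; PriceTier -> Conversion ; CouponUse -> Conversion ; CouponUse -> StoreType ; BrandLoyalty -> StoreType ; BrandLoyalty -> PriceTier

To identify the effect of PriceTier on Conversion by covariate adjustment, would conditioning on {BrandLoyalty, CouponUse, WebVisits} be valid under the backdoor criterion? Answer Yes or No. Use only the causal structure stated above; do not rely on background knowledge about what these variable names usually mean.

Backdoor paths from PriceTier to Conversion (paths whose first edge points into PriceTier):
  P1: PriceTier <- BrandLoyalty -> Conversion
  P2: PriceTier <- BrandLoyalty -> StoreType <- CouponUse -> Conversion
  P3: PriceTier <- BrandLoyalty -> StoreType <- WebVisits <- CouponUse -> Conversion
  P4: PriceTier <- WebVisits <- CouponUse -> Conversion
  P5: PriceTier <- WebVisits <- CouponUse -> StoreType <- BrandLoyalty -> Conversion
  P6: PriceTier <- WebVisits -> StoreType <- CouponUse -> Conversion
  P7: PriceTier <- WebVisits -> StoreType <- BrandLoyalty -> Conversion
Condition 1 (no descendant of PriceTier in the set): holds — descendants of PriceTier are {Conversion, StoreType}; none are in {BrandLoyalty, CouponUse, WebVisits}.
Condition 2 (every backdoor path blocked by {BrandLoyalty, CouponUse, WebVisits}):
  P1: blocked at fork node BrandLoyalty ∈ conditioning set.
  P2: blocked at fork node BrandLoyalty ∈ conditioning set.
  P3: blocked at fork node BrandLoyalty ∈ conditioning set.
  P4: blocked at chain node WebVisits ∈ conditioning set.
  P5: blocked at chain node WebVisits ∈ conditioning set.
  P6: blocked at fork node WebVisits ∈ conditioning set.
  P7: blocked at fork node WebVisits ∈ conditioning set.
{BrandLoyalty, CouponUse, WebVisits} satisfies the backdoor criterion.

Yes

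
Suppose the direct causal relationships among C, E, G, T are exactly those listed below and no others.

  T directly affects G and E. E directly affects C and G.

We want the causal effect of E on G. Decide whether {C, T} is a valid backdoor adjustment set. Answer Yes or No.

No

Backdoor paths from E to G (paths whose first edge points into E):
  P1: E <- T -> G
Condition 1 (no descendant of E in the set): FAILS — C is a descendant of E.
Condition 2 (every backdoor path blocked by {C, T}):
  P1: blocked at fork node T ∈ conditioning set.
{C, T} does not satisfy the backdoor criterion.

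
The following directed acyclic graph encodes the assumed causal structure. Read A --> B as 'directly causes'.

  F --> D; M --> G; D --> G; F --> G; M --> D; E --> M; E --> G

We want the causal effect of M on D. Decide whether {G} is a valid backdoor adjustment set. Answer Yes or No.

Backdoor paths from M to D (paths whose first edge points into M):
  P1: M <- E -> G <- F -> D
  P2: M <- E -> G <- D
Condition 1 (no descendant of M in the set): FAILS — G is a descendant of M.
Condition 2 (every backdoor path blocked by {G}):
  P1: open — collider(s) G are conditioned on (or have a conditioned descendant) and no non-collider on the path is in the set.
  P2: open — collider(s) G are conditioned on (or have a conditioned descendant) and no non-collider on the path is in the set.
{G} does not satisfy the backdoor criterion.

No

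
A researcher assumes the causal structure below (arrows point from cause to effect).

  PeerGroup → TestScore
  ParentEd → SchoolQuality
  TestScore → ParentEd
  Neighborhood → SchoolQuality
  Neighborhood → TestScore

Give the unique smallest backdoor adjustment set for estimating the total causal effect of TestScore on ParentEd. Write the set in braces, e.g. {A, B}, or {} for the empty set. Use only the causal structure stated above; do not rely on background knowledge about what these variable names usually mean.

Variables eligible for adjustment (non-descendants of TestScore, excluding TestScore and ParentEd): {Neighborhood, PeerGroup}.
Backdoor paths from TestScore to ParentEd:
  P1: TestScore <- Neighborhood -> SchoolQuality <- ParentEd
Each backdoor path contains an unconditioned collider, so every path is already blocked with the empty conditioning set:
  P1: blocked at collider SchoolQuality (neither it nor any descendant is in the conditioning set).
The empty set is therefore the unique smallest valid set.

{}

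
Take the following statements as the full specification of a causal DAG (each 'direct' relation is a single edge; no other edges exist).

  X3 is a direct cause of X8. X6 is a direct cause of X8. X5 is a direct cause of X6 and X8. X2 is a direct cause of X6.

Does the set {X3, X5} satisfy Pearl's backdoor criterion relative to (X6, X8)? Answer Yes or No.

Yes

Backdoor paths from X6 to X8 (paths whose first edge points into X6):
  P1: X6 <- X5 -> X8
Condition 1 (no descendant of X6 in the set): holds — descendants of X6 are {X8}; none are in {X3, X5}.
Condition 2 (every backdoor path blocked by {X3, X5}):
  P1: blocked at fork node X5 ∈ conditioning set.
{X3, X5} satisfies the backdoor criterion.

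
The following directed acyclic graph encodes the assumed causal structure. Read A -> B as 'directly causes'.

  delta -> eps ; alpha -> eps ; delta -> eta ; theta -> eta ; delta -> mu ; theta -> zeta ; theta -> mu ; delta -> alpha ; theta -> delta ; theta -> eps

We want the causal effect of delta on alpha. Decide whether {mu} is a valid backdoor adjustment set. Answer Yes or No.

No

Backdoor paths from delta to alpha (paths whose first edge points into delta):
  P1: delta <- theta -> eps <- alpha
Condition 1 (no descendant of delta in the set): FAILS — mu is a descendant of delta.
Condition 2 (every backdoor path blocked by {mu}):
  P1: blocked at collider eps (neither it nor any descendant is in the conditioning set).
{mu} does not satisfy the backdoor criterion.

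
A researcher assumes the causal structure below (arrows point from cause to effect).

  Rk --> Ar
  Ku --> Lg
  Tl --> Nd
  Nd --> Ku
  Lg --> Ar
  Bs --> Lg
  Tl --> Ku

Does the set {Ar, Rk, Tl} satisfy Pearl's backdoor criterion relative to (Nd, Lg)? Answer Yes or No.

No

Backdoor paths from Nd to Lg (paths whose first edge points into Nd):
  P1: Nd <- Tl -> Ku -> Lg
Condition 1 (no descendant of Nd in the set): FAILS — Ar is a descendant of Nd.
Condition 2 (every backdoor path blocked by {Ar, Rk, Tl}):
  P1: blocked at fork node Tl ∈ conditioning set.
{Ar, Rk, Tl} does not satisfy the backdoor criterion.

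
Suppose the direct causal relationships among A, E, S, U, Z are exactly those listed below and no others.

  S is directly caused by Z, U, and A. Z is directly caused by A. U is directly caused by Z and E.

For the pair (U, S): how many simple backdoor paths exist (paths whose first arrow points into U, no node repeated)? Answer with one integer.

A backdoor path from U to S is any simple undirected path whose first edge points into U (i.e. leaves U via a parent).
Parents of U: {E, Z}.
Enumerating:
  P1: U <- Z <- A -> S
  P2: U <- Z -> S
That exhausts the simple backdoor paths. Count: 2.

2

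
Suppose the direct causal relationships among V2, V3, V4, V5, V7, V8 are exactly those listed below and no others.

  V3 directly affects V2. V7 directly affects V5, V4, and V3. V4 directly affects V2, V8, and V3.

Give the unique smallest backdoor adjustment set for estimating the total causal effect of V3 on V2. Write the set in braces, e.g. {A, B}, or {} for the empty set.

Variables eligible for adjustment (non-descendants of V3, excluding V3 and V2): {V4, V5, V7, V8}.
Backdoor paths from V3 to V2:
  P1: V3 <- V7 -> V4 -> V2
  P2: V3 <- V4 -> V2
The empty set is not sufficient: P1 (V3 <- V7 -> V4 -> V2) has no collider blocking it and no conditioned non-collider, so it is open.
Try {V4}:
  P1: blocked at chain node V4 ∈ conditioning set.
  P2: blocked at fork node V4 ∈ conditioning set.
{V4} contains no descendant of V3 and blocks every backdoor path.
No other singleton works — e.g. {V7} leaves P2 open — so {V4} is the unique smallest valid adjustment set.

{V4}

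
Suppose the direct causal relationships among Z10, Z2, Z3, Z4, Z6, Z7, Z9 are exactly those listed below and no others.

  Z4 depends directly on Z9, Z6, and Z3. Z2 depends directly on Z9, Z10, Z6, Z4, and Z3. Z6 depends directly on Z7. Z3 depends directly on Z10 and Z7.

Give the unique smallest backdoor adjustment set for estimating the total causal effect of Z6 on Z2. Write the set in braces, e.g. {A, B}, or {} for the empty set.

Variables eligible for adjustment (non-descendants of Z6, excluding Z6 and Z2): {Z10, Z3, Z7, Z9}.
Backdoor paths from Z6 to Z2:
  P1: Z6 <- Z7 -> Z3 <- Z10 -> Z2
  P2: Z6 <- Z7 -> Z3 -> Z4 <- Z9 -> Z2
  P3: Z6 <- Z7 -> Z3 -> Z4 -> Z2
  P4: Z6 <- Z7 -> Z3 -> Z2
The empty set is not sufficient: P3 (Z6 <- Z7 -> Z3 -> Z4 -> Z2) has no collider blocking it and no conditioned non-collider, so it is open.
Try {Z7}:
  P1: blocked at fork node Z7 ∈ conditioning set.
  P2: blocked at fork node Z7 ∈ conditioning set.
  P3: blocked at fork node Z7 ∈ conditioning set.
  P4: blocked at fork node Z7 ∈ conditioning set.
{Z7} contains no descendant of Z6 and blocks every backdoor path.
No other singleton works — e.g. {Z9} leaves P3 open — so {Z7} is the unique smallest valid adjustment set.

{Z7}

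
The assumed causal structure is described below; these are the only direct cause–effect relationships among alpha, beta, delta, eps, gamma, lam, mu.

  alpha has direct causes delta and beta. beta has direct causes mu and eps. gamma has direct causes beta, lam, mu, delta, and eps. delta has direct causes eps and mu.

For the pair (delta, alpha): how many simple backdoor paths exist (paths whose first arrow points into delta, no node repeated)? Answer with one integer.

A backdoor path from delta to alpha is any simple undirected path whose first edge points into delta (i.e. leaves delta via a parent).
Parents of delta: {eps, mu}.
Enumerating:
  P1: delta <- mu -> beta -> alpha
  P2: delta <- mu -> gamma <- eps -> beta -> alpha
  P3: delta <- mu -> gamma <- beta -> alpha
  P4: delta <- eps -> beta -> alpha
  P5: delta <- eps -> gamma <- mu -> beta -> alpha
  P6: delta <- eps -> gamma <- beta -> alpha
That exhausts the simple backdoor paths. Count: 6.

6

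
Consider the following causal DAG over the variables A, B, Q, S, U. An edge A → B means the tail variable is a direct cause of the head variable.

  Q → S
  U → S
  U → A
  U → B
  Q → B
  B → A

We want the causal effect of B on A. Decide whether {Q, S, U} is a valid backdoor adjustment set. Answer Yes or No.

Yes

Backdoor paths from B to A (paths whose first edge points into B):
  P1: B <- U -> A
  P2: B <- Q -> S <- U -> A
Condition 1 (no descendant of B in the set): holds — descendants of B are {A}; none are in {Q, S, U}.
Condition 2 (every backdoor path blocked by {Q, S, U}):
  P1: blocked at fork node U ∈ conditioning set.
  P2: blocked at fork node Q ∈ conditioning set.
{Q, S, U} satisfies the backdoor criterion.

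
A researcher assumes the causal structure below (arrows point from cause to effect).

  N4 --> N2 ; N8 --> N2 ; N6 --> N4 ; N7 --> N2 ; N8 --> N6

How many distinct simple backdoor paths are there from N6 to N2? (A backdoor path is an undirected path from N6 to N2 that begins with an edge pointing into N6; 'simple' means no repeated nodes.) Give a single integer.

A backdoor path from N6 to N2 is any simple undirected path whose first edge points into N6 (i.e. leaves N6 via a parent).
Parents of N6: {N8}.
Enumerating:
  P1: N6 <- N8 -> N2
That exhausts the simple backdoor paths. Count: 1.

1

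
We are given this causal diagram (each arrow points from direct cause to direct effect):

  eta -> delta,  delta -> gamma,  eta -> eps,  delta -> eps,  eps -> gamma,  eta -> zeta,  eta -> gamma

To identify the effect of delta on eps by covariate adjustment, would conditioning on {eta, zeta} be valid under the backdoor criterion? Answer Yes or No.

Yes

Backdoor paths from delta to eps (paths whose first edge points into delta):
  P1: delta <- eta -> eps
  P2: delta <- eta -> gamma <- eps
Condition 1 (no descendant of delta in the set): holds — descendants of delta are {eps, gamma}; none are in {eta, zeta}.
Condition 2 (every backdoor path blocked by {eta, zeta}):
  P1: blocked at fork node eta ∈ conditioning set.
  P2: blocked at fork node eta ∈ conditioning set.
{eta, zeta} satisfies the backdoor criterion.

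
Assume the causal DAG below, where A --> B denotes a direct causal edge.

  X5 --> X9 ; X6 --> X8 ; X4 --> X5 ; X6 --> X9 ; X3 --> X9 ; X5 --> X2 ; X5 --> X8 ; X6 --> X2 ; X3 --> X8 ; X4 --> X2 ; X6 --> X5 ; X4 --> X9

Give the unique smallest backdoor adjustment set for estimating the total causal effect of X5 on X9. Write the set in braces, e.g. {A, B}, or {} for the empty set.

{X4, X6}

Variables eligible for adjustment (non-descendants of X5, excluding X5 and X9): {X3, X4, X6}.
Backdoor paths from X5 to X9:
  P1: X5 <- X6 -> X9
  P2: X5 <- X6 -> X2 <- X4 -> X9
  P3: X5 <- X6 -> X8 <- X3 -> X9
  P4: X5 <- X4 -> X9
  P5: X5 <- X4 -> X2 <- X6 -> X9
  P6: X5 <- X4 -> X2 <- X6 -> X8 <- X3 -> X9
The empty set is not sufficient: P1 (X5 <- X6 -> X9) has no collider blocking it and no conditioned non-collider, so it is open.
Try {X4, X6}:
  P1: blocked at fork node X6 ∈ conditioning set.
  P2: blocked at fork node X6 ∈ conditioning set.
  P3: blocked at fork node X6 ∈ conditioning set.
  P4: blocked at fork node X4 ∈ conditioning set.
  P5: blocked at fork node X4 ∈ conditioning set.
  P6: blocked at fork node X4 ∈ conditioning set.
{X4, X6} contains no descendant of X5 and blocks every backdoor path.
Every element of {X4, X6} is needed (dropping X4 leaves P4 open; dropping X6 leaves P1 open), so no proper subset is valid.
Among all size-2 subsets of the eligible variables, only {X4, X6} blocks every backdoor path, so it is the unique smallest valid adjustment set.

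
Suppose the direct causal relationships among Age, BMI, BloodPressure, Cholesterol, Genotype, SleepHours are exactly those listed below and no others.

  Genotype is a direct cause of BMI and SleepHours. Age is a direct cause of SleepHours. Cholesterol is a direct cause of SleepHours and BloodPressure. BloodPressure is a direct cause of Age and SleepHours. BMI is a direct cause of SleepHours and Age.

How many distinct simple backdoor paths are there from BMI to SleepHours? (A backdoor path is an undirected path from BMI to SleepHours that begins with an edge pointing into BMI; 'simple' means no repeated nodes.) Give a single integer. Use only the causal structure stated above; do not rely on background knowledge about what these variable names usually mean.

1

A backdoor path from BMI to SleepHours is any simple undirected path whose first edge points into BMI (i.e. leaves BMI via a parent).
Parents of BMI: {Genotype}.
Enumerating:
  P1: BMI <- Genotype -> SleepHours
That exhausts the simple backdoor paths. Count: 1.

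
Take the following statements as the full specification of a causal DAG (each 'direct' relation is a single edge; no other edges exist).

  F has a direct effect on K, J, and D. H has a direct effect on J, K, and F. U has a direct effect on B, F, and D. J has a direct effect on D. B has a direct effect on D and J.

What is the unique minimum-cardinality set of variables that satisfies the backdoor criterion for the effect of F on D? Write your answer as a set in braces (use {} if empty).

{H, U}

Variables eligible for adjustment (non-descendants of F, excluding F and D): {B, H, U}.
Backdoor paths from F to D:
  P1: F <- H -> J <- B <- U -> D
  P2: F <- H -> J <- B -> D
  P3: F <- H -> J -> D
  P4: F <- U -> B -> J -> D
  P5: F <- U -> B -> D
  P6: F <- U -> D
The empty set is not sufficient: P3 (F <- H -> J -> D) has no collider blocking it and no conditioned non-collider, so it is open.
Try {H, U}:
  P1: blocked at fork node H ∈ conditioning set.
  P2: blocked at fork node H ∈ conditioning set.
  P3: blocked at fork node H ∈ conditioning set.
  P4: blocked at fork node U ∈ conditioning set.
  P5: blocked at fork node U ∈ conditioning set.
  P6: blocked at fork node U ∈ conditioning set.
{H, U} contains no descendant of F and blocks every backdoor path.
Every element of {H, U} is needed (dropping H leaves P3 open; dropping U leaves P4 open), so no proper subset is valid.
Among all size-2 subsets of the eligible variables, only {H, U} blocks every backdoor path, so it is the unique smallest valid adjustment set.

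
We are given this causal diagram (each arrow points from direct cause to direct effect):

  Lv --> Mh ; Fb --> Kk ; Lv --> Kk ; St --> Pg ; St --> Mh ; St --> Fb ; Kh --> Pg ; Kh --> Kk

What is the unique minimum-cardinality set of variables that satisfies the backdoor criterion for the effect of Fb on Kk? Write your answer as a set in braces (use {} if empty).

Variables eligible for adjustment (non-descendants of Fb, excluding Fb and Kk): {Kh, Lv, Mh, Pg, St}.
Backdoor paths from Fb to Kk:
  P1: Fb <- St -> Pg <- Kh -> Kk
  P2: Fb <- St -> Mh <- Lv -> Kk
Each backdoor path contains an unconditioned collider, so every path is already blocked with the empty conditioning set:
  P1: blocked at collider Pg (neither it nor any descendant is in the conditioning set).
  P2: blocked at collider Mh (neither it nor any descendant is in the conditioning set).
The empty set is therefore the unique smallest valid set.

{}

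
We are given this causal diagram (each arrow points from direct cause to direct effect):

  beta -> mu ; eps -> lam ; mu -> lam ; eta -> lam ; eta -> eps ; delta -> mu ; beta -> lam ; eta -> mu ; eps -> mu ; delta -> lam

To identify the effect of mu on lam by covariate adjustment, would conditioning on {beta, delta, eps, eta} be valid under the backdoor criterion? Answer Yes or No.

Backdoor paths from mu to lam (paths whose first edge points into mu):
  P1: mu <- eta -> eps -> lam
  P2: mu <- eta -> lam
  P3: mu <- beta -> lam
  P4: mu <- delta -> lam
  P5: mu <- eps <- eta -> lam
  P6: mu <- eps -> lam
Condition 1 (no descendant of mu in the set): holds — descendants of mu are {lam}; none are in {beta, delta, eps, eta}.
Condition 2 (every backdoor path blocked by {beta, delta, eps, eta}):
  P1: blocked at fork node eta ∈ conditioning set.
  P2: blocked at fork node eta ∈ conditioning set.
  P3: blocked at fork node beta ∈ conditioning set.
  P4: blocked at fork node delta ∈ conditioning set.
  P5: blocked at chain node eps ∈ conditioning set.
  P6: blocked at fork node eps ∈ conditioning set.
{beta, delta, eps, eta} satisfies the backdoor criterion.

Yes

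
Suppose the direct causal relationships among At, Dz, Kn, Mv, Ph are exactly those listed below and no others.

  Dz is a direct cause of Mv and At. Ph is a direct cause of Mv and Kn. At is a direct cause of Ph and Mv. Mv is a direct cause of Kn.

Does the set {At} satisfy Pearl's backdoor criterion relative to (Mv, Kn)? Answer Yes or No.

No

Backdoor paths from Mv to Kn (paths whose first edge points into Mv):
  P1: Mv <- Dz -> At -> Ph -> Kn
  P2: Mv <- At -> Ph -> Kn
  P3: Mv <- Ph -> Kn
Condition 1 (no descendant of Mv in the set): holds — descendants of Mv are {Kn}; none are in {At}.
Condition 2 (every backdoor path blocked by {At}):
  P1: blocked at chain node At ∈ conditioning set.
  P2: blocked at fork node At ∈ conditioning set.
  P3: open — no interior node is in the conditioning set.
{At} does not satisfy the backdoor criterion.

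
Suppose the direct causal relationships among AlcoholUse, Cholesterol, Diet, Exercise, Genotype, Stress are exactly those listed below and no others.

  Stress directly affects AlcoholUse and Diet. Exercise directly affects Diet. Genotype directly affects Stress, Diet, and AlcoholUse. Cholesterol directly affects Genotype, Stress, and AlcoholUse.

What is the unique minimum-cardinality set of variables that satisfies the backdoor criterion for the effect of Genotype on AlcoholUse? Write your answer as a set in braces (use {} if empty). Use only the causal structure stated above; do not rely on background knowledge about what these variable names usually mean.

{Cholesterol}

Variables eligible for adjustment (non-descendants of Genotype, excluding Genotype and AlcoholUse): {Cholesterol, Exercise}.
Backdoor paths from Genotype to AlcoholUse:
  P1: Genotype <- Cholesterol -> Stress -> AlcoholUse
  P2: Genotype <- Cholesterol -> AlcoholUse
The empty set is not sufficient: P1 (Genotype <- Cholesterol -> Stress -> AlcoholUse) has no collider blocking it and no conditioned non-collider, so it is open.
Try {Cholesterol}:
  P1: blocked at fork node Cholesterol ∈ conditioning set.
  P2: blocked at fork node Cholesterol ∈ conditioning set.
{Cholesterol} contains no descendant of Genotype and blocks every backdoor path.
No other singleton works — e.g. {Exercise} leaves P1 open — so {Cholesterol} is the unique smallest valid adjustment set.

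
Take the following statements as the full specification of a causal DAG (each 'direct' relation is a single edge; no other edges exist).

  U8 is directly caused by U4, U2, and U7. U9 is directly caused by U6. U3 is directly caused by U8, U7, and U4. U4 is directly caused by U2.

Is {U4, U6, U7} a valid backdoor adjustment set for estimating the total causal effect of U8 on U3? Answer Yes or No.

Backdoor paths from U8 to U3 (paths whose first edge points into U8):
  P1: U8 <- U7 -> U3
  P2: U8 <- U2 -> U4 -> U3
  P3: U8 <- U4 -> U3
Condition 1 (no descendant of U8 in the set): holds — descendants of U8 are {U3}; none are in {U4, U6, U7}.
Condition 2 (every backdoor path blocked by {U4, U6, U7}):
  P1: blocked at fork node U7 ∈ conditioning set.
  P2: blocked at chain node U4 ∈ conditioning set.
  P3: blocked at fork node U4 ∈ conditioning set.
{U4, U6, U7} satisfies the backdoor criterion.

Yes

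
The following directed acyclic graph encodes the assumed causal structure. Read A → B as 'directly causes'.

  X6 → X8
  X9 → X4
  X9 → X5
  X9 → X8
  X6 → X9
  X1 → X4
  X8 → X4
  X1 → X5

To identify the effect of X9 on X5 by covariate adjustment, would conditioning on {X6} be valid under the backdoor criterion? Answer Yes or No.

Backdoor paths from X9 to X5 (paths whose first edge points into X9):
  P1: X9 <- X6 -> X8 -> X4 <- X1 -> X5
Condition 1 (no descendant of X9 in the set): holds — descendants of X9 are {X4, X5, X8}; none are in {X6}.
Condition 2 (every backdoor path blocked by {X6}):
  P1: blocked at fork node X6 ∈ conditioning set.
{X6} satisfies the backdoor criterion.

Yes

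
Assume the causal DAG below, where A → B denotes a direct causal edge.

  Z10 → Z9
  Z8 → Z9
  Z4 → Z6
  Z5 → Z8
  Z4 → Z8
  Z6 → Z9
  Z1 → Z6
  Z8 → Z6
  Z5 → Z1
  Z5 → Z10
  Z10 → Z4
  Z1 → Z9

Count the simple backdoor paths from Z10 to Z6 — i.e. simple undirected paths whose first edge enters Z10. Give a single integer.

8

A backdoor path from Z10 to Z6 is any simple undirected path whose first edge points into Z10 (i.e. leaves Z10 via a parent).
Parents of Z10: {Z5}.
Enumerating:
  P1: Z10 <- Z5 -> Z1 -> Z6
  P2: Z10 <- Z5 -> Z1 -> Z9 <- Z8 <- Z4 -> Z6
  P3: Z10 <- Z5 -> Z1 -> Z9 <- Z8 -> Z6
  P4: Z10 <- Z5 -> Z1 -> Z9 <- Z6
  P5: Z10 <- Z5 -> Z8 <- Z4 -> Z6
  P6: Z10 <- Z5 -> Z8 -> Z6
  P7: Z10 <- Z5 -> Z8 -> Z9 <- Z1 -> Z6
  P8: Z10 <- Z5 -> Z8 -> Z9 <- Z6
That exhausts the simple backdoor paths. Count: 8.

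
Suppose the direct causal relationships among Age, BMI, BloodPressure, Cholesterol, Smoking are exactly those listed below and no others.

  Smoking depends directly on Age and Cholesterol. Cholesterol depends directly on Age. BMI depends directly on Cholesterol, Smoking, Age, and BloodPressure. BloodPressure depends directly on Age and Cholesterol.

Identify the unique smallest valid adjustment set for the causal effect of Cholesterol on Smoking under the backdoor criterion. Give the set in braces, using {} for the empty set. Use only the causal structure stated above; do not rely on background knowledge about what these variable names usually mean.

Variables eligible for adjustment (non-descendants of Cholesterol, excluding Cholesterol and Smoking): {Age}.
Backdoor paths from Cholesterol to Smoking:
  P1: Cholesterol <- Age -> Smoking
  P2: Cholesterol <- Age -> BloodPressure -> BMI <- Smoking
  P3: Cholesterol <- Age -> BMI <- Smoking
The empty set is not sufficient: P1 (Cholesterol <- Age -> Smoking) has no collider blocking it and no conditioned non-collider, so it is open.
Try {Age}:
  P1: blocked at fork node Age ∈ conditioning set.
  P2: blocked at fork node Age ∈ conditioning set.
  P3: blocked at fork node Age ∈ conditioning set.
{Age} contains no descendant of Cholesterol and blocks every backdoor path.
{Age} is the unique smallest valid adjustment set.

{Age}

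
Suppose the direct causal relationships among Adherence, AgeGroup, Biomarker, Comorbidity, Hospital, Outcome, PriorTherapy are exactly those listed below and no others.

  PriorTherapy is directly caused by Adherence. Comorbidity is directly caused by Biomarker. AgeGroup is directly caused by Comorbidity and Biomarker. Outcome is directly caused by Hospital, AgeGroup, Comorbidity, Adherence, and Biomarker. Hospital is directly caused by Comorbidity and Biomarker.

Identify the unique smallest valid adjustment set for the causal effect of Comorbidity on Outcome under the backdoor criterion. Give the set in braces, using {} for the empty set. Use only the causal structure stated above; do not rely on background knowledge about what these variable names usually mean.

Variables eligible for adjustment (non-descendants of Comorbidity, excluding Comorbidity and Outcome): {Adherence, Biomarker, PriorTherapy}.
Backdoor paths from Comorbidity to Outcome:
  P1: Comorbidity <- Biomarker -> AgeGroup -> Outcome
  P2: Comorbidity <- Biomarker -> Hospital -> Outcome
  P3: Comorbidity <- Biomarker -> Outcome
The empty set is not sufficient: P1 (Comorbidity <- Biomarker -> AgeGroup -> Outcome) has no collider blocking it and no conditioned non-collider, so it is open.
Try {Biomarker}:
  P1: blocked at fork node Biomarker ∈ conditioning set.
  P2: blocked at fork node Biomarker ∈ conditioning set.
  P3: blocked at fork node Biomarker ∈ conditioning set.
{Biomarker} contains no descendant of Comorbidity and blocks every backdoor path.
No other singleton works — e.g. {Adherence} leaves P1 open — so {Biomarker} is the unique smallest valid adjustment set.

{Biomarker}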